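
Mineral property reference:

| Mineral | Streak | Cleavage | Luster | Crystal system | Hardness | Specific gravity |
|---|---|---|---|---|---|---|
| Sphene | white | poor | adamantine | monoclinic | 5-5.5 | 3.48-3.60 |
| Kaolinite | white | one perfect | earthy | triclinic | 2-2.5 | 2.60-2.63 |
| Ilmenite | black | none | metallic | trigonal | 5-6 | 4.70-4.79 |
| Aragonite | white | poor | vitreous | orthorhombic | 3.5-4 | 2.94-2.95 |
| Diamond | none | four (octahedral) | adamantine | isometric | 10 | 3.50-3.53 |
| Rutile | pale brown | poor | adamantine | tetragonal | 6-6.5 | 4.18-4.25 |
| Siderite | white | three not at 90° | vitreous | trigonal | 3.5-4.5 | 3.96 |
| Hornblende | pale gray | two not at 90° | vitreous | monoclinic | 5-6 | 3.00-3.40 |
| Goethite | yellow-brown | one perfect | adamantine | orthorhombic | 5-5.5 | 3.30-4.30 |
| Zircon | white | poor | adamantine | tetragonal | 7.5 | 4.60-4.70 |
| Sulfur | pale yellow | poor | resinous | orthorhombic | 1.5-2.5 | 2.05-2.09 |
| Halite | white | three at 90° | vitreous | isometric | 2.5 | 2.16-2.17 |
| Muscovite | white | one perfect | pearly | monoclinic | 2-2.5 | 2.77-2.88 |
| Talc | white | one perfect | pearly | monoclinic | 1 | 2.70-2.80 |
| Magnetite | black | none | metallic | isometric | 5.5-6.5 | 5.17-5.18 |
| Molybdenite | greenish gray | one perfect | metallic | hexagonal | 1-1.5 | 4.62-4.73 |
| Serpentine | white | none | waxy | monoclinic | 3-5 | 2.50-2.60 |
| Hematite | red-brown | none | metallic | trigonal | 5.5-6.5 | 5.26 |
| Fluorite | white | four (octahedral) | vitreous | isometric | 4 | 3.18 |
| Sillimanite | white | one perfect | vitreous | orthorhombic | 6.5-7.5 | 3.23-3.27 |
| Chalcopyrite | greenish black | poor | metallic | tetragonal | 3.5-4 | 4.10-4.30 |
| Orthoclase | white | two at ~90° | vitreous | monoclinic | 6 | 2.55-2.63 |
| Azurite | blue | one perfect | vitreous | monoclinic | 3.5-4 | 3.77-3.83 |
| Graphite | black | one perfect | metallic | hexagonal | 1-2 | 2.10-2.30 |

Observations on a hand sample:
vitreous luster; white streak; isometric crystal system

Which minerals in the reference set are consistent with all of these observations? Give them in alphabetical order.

Fluorite, Halite

Vitreous luster: leaves Aragonite, Siderite, Hornblende, Halite, Fluorite, Sillimanite, Orthoclase, Azurite.
White streak excludes Hornblende, Azurite.
Isometric crystal system: narrows the field to Halite, Fluorite.
Consistent with every observation: Fluorite, Halite.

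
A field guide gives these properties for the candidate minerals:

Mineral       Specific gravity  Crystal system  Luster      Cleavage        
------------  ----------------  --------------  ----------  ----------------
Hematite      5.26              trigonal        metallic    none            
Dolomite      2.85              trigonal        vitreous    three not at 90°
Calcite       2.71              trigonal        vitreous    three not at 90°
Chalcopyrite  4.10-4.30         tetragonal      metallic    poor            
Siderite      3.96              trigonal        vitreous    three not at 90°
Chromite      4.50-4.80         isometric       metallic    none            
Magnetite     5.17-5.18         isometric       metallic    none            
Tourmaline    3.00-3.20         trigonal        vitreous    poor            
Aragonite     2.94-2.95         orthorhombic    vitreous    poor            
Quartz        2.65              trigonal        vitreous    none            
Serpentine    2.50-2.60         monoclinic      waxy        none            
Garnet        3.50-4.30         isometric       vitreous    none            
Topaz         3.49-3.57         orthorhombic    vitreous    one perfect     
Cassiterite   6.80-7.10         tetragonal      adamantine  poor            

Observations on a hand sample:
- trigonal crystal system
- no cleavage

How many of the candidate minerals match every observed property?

Trigonal crystal system: narrows the field to Hematite, Dolomite, Calcite, Siderite, Tourmaline, Quartz.
No cleavage: narrows the field to Hematite, Quartz.
Remaining candidates: Hematite, Quartz.
That is 2 minerals.

2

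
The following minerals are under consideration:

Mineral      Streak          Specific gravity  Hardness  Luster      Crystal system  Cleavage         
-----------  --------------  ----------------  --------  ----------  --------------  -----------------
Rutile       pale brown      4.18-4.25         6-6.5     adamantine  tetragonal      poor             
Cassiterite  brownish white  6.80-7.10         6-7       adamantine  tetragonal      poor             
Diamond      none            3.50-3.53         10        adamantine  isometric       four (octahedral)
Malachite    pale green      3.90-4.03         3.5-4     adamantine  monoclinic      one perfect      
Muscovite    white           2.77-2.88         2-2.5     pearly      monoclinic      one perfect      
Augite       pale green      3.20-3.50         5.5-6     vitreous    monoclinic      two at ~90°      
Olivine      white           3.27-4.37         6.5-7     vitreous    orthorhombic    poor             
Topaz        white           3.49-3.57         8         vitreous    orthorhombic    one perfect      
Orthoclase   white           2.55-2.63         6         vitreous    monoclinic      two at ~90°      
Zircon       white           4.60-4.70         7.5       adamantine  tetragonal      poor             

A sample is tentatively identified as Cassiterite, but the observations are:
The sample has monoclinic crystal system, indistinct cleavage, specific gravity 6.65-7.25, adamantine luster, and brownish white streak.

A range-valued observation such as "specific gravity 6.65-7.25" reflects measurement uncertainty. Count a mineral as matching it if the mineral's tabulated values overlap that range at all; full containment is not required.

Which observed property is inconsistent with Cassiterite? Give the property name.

crystal system

Monoclinic crystal system: Cassiterite has tetragonal system — inconsistent.
Indistinct cleavage: Cassiterite has cleavage poor — agrees.
Specific gravity 6.65-7.25: Cassiterite has SG 6.80-7.10 — agrees.
Adamantine luster: Cassiterite has adamantine luster — agrees.
Brownish white streak: Cassiterite has brownish white streak — agrees.
The crystal system is the one property that does not fit.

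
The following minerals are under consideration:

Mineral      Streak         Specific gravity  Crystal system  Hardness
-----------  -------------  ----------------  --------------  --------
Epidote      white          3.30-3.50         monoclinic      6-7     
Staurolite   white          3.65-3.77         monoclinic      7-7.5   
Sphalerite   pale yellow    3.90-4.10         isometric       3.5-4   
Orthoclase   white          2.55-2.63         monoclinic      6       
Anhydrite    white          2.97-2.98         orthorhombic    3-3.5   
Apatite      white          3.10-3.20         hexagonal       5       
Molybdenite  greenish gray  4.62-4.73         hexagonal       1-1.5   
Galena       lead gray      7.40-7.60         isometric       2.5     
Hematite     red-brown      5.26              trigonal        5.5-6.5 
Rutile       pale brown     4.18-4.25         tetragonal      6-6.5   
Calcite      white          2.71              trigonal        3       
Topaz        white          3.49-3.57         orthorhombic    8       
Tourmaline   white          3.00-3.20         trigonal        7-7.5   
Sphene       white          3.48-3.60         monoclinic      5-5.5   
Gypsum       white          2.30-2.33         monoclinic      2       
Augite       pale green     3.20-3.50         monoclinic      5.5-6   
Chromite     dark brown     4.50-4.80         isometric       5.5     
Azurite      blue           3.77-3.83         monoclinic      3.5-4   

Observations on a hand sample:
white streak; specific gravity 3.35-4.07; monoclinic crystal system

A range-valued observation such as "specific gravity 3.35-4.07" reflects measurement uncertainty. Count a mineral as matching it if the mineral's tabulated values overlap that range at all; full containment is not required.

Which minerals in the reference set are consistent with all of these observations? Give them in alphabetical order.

White streak: Epidote, Staurolite, Orthoclase, Anhydrite, Apatite, Calcite, Topaz, Tourmaline, Sphene, Gypsum remain.
Specific gravity 3.35-4.07: Epidote, Staurolite, Topaz, Sphene remain.
Monoclinic crystal system rules out Topaz.
Remaining candidates: Epidote, Sphene, Staurolite.

Epidote, Sphene, Staurolite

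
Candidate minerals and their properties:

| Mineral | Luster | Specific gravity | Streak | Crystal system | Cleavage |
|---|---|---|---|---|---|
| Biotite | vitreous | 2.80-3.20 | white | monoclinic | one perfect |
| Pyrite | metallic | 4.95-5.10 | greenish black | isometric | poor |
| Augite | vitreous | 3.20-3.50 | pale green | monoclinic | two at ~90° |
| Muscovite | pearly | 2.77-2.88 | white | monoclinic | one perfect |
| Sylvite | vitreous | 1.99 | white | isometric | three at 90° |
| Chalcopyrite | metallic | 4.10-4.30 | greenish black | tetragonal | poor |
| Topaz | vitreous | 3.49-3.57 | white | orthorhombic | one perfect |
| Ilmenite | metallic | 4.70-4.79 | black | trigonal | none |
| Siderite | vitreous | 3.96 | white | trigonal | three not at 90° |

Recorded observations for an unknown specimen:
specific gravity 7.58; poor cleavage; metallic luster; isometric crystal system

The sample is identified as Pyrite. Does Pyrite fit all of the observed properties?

Specific gravity 7.58 — Pyrite has SG 4.95-5.10; a mismatch.
Poor cleavage — matches Pyrite (cleavage poor).
Metallic luster — matches Pyrite (metallic luster).
Isometric crystal system — matches Pyrite (isometric system).
Specific gravity alone is enough to reject Pyrite.

No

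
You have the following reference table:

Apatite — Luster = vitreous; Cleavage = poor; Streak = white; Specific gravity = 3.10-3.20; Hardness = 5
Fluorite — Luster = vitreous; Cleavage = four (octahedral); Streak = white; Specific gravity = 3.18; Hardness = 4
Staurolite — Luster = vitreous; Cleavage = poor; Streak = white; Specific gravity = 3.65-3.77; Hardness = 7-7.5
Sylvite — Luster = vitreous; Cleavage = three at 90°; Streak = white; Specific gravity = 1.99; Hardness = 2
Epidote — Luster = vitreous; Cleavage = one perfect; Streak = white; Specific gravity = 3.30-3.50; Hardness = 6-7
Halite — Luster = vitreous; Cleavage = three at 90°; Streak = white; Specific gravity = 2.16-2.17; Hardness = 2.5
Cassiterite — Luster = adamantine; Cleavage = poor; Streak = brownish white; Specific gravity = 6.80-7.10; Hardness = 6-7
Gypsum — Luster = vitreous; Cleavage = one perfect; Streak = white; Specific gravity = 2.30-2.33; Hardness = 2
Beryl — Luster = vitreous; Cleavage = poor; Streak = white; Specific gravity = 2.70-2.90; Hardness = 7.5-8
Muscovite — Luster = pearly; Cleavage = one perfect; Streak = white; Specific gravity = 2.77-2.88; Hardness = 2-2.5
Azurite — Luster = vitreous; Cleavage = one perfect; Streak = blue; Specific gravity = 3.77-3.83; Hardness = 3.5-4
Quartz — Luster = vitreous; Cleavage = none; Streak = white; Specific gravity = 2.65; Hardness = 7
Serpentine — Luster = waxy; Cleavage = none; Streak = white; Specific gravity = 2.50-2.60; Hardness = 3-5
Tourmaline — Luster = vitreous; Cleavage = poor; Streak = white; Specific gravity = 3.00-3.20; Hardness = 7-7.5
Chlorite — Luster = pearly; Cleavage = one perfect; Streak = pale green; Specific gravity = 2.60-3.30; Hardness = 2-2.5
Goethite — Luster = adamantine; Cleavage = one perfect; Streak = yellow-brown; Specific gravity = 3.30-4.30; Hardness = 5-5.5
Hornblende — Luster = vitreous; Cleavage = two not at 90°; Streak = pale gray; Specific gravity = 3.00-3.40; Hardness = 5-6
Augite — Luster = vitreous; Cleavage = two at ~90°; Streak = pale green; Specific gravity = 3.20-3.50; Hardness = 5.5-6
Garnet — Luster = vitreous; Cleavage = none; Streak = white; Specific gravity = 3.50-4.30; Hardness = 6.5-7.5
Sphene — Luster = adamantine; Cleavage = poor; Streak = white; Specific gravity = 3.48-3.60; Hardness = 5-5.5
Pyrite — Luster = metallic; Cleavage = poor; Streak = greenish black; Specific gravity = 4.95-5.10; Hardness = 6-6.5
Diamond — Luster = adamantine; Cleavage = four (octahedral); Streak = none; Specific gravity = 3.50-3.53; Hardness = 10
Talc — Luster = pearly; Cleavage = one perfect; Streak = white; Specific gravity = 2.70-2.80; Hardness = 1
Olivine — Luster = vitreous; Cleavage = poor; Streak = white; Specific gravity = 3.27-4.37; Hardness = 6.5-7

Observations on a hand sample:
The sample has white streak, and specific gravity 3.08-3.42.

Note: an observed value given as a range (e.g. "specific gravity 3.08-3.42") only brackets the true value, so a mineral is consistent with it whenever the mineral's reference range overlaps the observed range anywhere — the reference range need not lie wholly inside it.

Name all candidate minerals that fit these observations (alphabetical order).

Apatite, Epidote, Fluorite, Olivine, Tourmaline

White streak: Apatite, Fluorite, Staurolite, Sylvite, Epidote, Halite, Gypsum, Beryl, Muscovite, Quartz, Serpentine, Tourmaline, Garnet, Sphene, Talc, Olivine remain.
Specific gravity 3.08-3.42: Apatite, Fluorite, Epidote, Tourmaline, Olivine remain.
Consistent with every observation: Apatite, Epidote, Fluorite, Olivine, Tourmaline.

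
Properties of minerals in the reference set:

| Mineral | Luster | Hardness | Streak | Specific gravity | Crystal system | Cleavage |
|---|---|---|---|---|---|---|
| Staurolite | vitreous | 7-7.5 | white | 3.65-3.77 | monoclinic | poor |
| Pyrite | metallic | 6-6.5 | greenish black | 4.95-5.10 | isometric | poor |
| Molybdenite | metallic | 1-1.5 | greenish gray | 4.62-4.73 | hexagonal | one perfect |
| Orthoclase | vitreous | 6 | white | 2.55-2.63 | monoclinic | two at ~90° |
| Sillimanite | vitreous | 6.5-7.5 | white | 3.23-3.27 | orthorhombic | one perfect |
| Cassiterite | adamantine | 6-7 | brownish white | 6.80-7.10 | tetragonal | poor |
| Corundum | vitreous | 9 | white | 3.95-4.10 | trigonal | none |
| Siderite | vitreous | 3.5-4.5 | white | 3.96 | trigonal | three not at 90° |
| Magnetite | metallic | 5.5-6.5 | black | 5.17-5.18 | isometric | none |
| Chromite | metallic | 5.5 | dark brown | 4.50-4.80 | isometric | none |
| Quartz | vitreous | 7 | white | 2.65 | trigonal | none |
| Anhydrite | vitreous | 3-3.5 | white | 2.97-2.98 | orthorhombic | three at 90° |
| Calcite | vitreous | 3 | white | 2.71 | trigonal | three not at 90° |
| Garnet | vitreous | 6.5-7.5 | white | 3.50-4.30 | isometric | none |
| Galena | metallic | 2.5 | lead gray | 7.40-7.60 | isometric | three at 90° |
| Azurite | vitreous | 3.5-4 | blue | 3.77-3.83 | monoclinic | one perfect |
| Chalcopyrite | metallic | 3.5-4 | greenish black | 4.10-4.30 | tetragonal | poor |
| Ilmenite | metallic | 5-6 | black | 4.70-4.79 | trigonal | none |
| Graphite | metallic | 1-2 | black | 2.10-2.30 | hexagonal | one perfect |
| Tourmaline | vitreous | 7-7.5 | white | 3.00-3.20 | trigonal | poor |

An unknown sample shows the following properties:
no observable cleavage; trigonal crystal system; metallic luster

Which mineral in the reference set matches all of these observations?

Ilmenite

No observable cleavage — only Corundum, Magnetite, Chromite, Quartz, Garnet, Ilmenite remain.
Trigonal crystal system is inconsistent with Magnetite, Chromite, Garnet.
Metallic luster — leaves Ilmenite.
Ilmenite is the sole remaining match.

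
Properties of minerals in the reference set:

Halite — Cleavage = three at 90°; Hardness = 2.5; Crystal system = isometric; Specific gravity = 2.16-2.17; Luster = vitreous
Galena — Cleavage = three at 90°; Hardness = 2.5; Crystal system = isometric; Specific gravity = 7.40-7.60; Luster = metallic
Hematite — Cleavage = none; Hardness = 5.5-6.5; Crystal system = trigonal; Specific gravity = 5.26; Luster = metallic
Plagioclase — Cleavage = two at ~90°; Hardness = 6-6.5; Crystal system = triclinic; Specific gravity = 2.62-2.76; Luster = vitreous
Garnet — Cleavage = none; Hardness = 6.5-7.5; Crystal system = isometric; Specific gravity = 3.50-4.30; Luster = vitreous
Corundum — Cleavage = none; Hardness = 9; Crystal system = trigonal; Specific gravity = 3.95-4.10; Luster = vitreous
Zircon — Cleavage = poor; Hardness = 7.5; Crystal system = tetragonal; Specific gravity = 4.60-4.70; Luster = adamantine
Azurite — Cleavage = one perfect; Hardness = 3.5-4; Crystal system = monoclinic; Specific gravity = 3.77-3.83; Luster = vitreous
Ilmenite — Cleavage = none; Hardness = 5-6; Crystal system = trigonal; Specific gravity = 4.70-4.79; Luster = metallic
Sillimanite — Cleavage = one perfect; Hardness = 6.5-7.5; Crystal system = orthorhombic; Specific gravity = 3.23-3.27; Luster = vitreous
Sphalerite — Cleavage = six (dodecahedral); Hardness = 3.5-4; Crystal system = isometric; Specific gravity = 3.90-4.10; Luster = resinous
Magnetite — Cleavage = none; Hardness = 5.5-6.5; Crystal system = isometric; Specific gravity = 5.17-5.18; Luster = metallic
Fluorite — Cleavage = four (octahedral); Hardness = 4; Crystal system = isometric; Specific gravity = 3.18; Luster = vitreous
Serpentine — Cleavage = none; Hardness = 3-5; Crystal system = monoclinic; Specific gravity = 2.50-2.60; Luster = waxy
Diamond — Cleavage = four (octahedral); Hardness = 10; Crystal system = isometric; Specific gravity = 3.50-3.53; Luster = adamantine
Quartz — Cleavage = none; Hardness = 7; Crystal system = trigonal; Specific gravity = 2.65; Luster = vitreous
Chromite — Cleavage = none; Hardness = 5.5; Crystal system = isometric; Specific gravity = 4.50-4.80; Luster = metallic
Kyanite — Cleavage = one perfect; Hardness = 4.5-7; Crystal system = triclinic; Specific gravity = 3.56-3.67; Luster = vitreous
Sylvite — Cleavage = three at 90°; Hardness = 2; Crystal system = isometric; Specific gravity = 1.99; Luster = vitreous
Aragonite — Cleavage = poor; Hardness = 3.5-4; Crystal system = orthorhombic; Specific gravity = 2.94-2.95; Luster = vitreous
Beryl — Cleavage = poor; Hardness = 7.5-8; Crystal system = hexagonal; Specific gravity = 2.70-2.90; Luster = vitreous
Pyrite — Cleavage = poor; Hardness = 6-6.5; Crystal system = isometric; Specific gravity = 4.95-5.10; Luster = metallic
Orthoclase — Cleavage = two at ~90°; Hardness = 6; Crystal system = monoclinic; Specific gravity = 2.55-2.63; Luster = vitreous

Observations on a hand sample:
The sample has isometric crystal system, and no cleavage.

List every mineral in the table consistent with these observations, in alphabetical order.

Isometric crystal system: narrows the field to Halite, Galena, Garnet, Sphalerite, Magnetite, Fluorite, Diamond, Chromite, Sylvite, Pyrite.
No cleavage: Garnet, Magnetite, Chromite remain.
The minerals that satisfy all observations are Chromite, Garnet, Magnetite.

Chromite, Garnet, Magnetite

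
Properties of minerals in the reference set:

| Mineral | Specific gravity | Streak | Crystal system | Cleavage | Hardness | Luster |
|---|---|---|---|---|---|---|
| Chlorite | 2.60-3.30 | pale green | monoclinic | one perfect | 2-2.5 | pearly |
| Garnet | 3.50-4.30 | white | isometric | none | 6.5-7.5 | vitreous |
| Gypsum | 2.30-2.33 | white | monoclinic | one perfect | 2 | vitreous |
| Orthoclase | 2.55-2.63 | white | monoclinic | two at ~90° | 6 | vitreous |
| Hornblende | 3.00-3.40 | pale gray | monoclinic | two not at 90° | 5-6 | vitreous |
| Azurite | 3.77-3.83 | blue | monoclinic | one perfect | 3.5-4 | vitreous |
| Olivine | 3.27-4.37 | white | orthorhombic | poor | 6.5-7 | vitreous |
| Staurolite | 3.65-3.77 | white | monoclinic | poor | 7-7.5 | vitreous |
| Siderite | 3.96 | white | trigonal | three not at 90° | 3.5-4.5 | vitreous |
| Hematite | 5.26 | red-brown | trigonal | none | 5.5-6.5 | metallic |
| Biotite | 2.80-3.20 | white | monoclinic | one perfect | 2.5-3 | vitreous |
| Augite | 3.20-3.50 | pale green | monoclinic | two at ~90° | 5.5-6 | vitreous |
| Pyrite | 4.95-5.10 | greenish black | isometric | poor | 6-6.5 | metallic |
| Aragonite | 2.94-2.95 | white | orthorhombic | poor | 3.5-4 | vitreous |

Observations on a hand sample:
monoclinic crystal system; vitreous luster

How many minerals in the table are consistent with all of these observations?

7

Monoclinic crystal system eliminates Garnet, Olivine, Siderite, Hematite, Pyrite, Aragonite.
Vitreous luster rules out Chlorite.
Remaining candidates: Augite, Azurite, Biotite, Gypsum, Hornblende, Orthoclase, Staurolite.
That is 7 minerals.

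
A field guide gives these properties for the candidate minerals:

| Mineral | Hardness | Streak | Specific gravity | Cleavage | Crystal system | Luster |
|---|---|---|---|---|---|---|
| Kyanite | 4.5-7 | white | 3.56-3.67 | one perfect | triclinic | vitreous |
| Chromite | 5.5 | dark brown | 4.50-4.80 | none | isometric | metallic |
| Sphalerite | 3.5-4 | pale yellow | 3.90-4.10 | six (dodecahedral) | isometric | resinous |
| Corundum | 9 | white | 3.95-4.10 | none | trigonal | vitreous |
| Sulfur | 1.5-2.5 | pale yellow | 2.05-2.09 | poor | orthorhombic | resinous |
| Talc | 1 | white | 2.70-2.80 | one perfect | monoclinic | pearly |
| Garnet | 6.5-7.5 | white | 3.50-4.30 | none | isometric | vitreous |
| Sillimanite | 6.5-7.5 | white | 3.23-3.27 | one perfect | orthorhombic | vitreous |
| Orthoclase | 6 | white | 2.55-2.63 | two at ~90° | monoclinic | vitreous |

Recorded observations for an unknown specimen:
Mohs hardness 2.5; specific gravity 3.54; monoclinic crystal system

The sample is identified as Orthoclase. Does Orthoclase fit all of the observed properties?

Mohs hardness 2.5 — Orthoclase has hardness 6; which does not match.
Specific gravity 3.54 — Orthoclase has SG 2.55-2.63; which does not match.
Monoclinic crystal system — fits Orthoclase (monoclinic system).
2 of the observed properties are inconsistent with Orthoclase.

No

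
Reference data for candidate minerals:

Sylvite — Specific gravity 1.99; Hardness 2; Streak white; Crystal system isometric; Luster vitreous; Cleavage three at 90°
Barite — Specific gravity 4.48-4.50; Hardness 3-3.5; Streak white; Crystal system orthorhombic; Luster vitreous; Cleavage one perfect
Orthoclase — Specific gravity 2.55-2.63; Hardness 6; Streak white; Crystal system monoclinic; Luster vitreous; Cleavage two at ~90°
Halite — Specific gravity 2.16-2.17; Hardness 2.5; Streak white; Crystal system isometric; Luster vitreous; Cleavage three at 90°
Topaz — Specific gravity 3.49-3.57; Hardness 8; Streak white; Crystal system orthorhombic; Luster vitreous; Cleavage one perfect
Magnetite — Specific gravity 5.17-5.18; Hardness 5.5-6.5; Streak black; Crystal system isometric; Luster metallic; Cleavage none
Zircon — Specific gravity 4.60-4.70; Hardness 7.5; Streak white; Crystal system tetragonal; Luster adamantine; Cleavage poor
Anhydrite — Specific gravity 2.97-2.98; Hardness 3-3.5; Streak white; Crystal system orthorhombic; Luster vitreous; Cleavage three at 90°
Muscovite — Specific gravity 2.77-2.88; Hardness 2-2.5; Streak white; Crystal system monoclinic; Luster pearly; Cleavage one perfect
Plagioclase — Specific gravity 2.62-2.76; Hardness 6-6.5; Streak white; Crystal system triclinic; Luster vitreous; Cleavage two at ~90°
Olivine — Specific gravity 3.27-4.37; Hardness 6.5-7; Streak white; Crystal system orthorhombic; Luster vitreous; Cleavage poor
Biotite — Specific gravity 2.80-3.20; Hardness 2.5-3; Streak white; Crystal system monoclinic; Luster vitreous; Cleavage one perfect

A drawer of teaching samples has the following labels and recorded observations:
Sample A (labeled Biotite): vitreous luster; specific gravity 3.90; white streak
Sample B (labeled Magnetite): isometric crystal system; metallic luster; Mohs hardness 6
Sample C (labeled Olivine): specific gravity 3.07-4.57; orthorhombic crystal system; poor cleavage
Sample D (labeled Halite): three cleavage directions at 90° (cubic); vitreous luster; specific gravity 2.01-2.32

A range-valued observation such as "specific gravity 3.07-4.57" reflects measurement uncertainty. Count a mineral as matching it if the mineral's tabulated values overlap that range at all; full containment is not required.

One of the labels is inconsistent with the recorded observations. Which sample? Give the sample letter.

A

Sample A: Biotite has SG 2.80-3.20, but the record shows specific gravity 3.90 — this label is wrong.
Sample B: observations are consistent with Magnetite.
Sample C: observations are consistent with Olivine.
Sample D: observations are consistent with Halite.
The mislabeled specimen is A.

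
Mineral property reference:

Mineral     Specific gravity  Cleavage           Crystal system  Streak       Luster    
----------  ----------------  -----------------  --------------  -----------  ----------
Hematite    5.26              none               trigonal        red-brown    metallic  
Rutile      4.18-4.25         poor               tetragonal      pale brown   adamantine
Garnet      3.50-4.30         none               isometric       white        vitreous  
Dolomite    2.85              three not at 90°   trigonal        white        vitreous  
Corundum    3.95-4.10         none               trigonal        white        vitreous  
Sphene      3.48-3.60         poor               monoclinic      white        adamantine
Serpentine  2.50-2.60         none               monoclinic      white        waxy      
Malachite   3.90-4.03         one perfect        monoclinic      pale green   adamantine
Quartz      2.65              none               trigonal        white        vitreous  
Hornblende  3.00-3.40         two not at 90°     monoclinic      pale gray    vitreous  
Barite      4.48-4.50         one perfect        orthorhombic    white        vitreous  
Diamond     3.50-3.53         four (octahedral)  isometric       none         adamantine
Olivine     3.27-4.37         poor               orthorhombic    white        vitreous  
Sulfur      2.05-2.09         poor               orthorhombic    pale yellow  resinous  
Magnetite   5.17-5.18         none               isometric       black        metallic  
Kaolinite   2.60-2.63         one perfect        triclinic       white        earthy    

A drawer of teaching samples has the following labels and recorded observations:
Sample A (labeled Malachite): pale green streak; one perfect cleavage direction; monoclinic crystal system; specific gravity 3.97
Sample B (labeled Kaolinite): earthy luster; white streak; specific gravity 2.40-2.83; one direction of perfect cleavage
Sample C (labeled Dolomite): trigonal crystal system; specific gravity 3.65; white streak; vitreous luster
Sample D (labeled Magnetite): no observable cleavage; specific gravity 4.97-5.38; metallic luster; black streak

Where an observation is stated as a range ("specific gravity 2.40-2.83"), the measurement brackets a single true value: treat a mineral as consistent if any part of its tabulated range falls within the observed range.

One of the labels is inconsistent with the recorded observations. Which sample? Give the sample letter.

Sample A: all recorded properties match Malachite.
Sample B: all recorded properties match Kaolinite.
Sample C: Dolomite has SG 2.85, but the record shows specific gravity 3.65 — this label is wrong.
Sample D: all recorded properties match Magnetite.
Sample C is the mislabeled one.

C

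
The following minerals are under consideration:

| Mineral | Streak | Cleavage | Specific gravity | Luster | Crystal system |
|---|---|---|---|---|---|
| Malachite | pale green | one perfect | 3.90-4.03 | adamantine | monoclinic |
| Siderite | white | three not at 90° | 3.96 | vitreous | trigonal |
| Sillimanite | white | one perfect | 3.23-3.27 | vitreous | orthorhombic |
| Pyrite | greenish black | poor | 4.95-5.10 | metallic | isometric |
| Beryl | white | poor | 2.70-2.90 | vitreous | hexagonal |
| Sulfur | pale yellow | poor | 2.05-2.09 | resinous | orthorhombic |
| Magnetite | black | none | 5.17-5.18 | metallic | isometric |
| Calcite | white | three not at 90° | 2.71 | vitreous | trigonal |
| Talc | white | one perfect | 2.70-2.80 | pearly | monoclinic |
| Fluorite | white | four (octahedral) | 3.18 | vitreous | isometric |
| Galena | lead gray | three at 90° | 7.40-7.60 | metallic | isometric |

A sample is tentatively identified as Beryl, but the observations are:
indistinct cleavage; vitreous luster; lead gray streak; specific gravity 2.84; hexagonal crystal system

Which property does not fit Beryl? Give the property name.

Indistinct cleavage: Beryl has cleavage poor — consistent.
Vitreous luster: Beryl has vitreous luster — consistent.
Lead gray streak: Beryl has white streak — does not match.
Specific gravity 2.84: Beryl has SG 2.70-2.90 — consistent.
Hexagonal crystal system: Beryl has hexagonal system — consistent.
Only the streak is inconsistent.

streak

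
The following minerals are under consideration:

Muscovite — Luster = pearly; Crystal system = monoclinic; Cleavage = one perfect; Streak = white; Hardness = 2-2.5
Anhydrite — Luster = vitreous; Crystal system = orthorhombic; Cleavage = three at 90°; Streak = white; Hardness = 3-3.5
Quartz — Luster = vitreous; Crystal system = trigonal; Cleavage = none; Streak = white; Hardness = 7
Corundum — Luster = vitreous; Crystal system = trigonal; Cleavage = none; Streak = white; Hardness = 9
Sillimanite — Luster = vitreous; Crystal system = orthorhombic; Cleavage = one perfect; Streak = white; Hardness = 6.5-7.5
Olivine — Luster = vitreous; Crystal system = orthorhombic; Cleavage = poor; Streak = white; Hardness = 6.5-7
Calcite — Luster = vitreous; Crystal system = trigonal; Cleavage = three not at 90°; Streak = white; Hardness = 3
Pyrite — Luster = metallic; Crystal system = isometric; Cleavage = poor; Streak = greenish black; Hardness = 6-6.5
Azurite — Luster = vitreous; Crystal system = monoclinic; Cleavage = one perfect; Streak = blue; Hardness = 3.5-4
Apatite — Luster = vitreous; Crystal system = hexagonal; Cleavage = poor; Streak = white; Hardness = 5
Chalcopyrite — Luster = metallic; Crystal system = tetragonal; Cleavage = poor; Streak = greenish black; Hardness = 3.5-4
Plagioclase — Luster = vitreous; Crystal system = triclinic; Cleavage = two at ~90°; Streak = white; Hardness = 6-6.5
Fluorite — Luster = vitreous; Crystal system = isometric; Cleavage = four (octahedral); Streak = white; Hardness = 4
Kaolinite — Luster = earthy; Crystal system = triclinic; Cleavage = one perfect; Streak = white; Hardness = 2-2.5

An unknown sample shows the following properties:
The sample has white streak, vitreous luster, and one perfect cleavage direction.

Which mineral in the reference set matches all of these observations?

White streak excludes Pyrite, Azurite, Chalcopyrite.
Vitreous luster excludes Muscovite, Kaolinite.
One perfect cleavage direction — narrows the field to Sillimanite.
Only Sillimanite satisfies all observations.

Sillimanite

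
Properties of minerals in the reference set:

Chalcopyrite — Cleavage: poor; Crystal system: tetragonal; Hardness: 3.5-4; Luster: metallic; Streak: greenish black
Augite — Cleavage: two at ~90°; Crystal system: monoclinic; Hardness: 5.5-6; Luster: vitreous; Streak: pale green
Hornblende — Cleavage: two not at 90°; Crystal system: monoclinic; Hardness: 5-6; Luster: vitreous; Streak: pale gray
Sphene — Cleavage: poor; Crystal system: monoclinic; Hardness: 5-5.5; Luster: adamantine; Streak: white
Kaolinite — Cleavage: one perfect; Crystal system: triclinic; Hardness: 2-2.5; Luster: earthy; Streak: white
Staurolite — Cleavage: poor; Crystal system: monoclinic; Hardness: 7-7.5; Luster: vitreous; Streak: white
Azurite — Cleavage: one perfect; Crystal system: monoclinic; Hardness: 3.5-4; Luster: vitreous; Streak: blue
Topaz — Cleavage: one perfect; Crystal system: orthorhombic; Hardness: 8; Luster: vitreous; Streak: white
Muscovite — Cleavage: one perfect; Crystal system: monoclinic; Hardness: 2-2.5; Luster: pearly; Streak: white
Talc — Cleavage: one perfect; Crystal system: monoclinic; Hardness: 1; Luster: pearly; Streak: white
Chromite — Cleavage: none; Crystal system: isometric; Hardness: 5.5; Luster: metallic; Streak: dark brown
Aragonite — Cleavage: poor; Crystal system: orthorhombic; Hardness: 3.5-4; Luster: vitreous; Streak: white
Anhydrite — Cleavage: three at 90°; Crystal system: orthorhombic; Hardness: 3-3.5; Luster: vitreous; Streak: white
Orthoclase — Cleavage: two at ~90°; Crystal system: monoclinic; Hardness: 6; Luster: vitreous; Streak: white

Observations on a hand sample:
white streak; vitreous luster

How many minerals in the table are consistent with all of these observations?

5

White streak is inconsistent with Chalcopyrite, Augite, Hornblende, Azurite, Chromite.
Vitreous luster is inconsistent with Sphene, Kaolinite, Muscovite, Talc.
The minerals that satisfy all observations are Anhydrite, Aragonite, Orthoclase, Staurolite, Topaz.
That is 5 minerals.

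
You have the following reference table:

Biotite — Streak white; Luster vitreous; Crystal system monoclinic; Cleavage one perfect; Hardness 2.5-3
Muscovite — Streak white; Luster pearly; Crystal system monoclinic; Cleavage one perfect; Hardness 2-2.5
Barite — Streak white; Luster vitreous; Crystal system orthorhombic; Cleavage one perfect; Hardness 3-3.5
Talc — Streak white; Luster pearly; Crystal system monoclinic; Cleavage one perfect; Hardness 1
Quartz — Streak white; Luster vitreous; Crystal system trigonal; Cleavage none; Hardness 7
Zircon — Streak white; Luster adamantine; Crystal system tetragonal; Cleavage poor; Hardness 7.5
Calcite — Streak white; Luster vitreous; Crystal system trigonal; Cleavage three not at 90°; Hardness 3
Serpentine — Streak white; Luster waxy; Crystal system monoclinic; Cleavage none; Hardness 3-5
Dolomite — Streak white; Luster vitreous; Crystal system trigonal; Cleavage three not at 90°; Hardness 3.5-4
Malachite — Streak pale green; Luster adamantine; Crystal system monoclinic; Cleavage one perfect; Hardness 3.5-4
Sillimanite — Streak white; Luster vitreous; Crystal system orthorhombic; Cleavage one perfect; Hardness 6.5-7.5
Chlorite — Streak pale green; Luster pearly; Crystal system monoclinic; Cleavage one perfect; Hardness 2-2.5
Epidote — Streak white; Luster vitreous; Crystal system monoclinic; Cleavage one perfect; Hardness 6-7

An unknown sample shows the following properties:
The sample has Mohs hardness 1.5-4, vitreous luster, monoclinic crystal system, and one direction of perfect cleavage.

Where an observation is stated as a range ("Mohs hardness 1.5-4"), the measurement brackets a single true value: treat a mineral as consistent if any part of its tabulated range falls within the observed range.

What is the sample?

Mohs hardness 1.5-4 eliminates Talc, Quartz, Zircon, Sillimanite, Epidote.
Vitreous luster excludes Muscovite, Serpentine, Malachite, Chlorite.
Monoclinic crystal system — leaves Biotite.
One direction of perfect cleavage — all remaining candidates fit.
Biotite is the sole remaining match.

Biotite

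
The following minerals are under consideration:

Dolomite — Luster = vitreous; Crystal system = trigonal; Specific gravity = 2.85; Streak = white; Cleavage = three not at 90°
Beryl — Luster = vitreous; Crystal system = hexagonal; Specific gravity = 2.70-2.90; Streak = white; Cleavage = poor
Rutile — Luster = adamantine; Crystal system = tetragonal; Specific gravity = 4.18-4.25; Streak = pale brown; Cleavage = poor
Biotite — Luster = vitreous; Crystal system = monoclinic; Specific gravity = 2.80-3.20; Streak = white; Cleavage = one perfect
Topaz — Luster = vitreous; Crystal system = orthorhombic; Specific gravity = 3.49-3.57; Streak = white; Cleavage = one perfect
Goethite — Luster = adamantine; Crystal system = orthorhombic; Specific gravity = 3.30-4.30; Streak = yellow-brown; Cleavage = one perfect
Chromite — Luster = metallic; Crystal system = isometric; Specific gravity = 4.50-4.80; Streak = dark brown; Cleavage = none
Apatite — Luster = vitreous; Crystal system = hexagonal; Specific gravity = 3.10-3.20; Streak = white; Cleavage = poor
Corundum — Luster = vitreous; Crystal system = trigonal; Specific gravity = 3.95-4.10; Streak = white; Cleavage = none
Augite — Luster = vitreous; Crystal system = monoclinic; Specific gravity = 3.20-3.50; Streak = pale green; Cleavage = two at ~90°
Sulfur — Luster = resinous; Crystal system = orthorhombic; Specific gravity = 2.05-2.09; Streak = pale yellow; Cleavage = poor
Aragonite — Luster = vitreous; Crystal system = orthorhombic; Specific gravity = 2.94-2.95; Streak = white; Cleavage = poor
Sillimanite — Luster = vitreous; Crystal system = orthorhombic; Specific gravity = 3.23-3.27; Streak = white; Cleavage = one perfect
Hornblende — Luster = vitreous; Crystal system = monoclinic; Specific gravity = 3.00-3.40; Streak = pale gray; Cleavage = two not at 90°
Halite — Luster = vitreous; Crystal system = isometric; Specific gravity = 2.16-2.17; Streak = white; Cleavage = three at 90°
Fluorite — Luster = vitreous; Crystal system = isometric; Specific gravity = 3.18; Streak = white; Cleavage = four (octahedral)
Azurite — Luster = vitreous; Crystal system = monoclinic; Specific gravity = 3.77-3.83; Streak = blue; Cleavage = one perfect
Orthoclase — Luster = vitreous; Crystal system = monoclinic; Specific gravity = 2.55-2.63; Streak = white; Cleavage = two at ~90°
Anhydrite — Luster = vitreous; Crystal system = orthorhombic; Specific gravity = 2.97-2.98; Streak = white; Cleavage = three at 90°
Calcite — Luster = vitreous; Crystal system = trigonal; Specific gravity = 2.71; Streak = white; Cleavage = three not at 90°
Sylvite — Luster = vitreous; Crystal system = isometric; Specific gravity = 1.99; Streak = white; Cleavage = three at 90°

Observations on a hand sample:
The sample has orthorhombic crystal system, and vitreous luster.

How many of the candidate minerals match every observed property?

4

Orthorhombic crystal system — leaves Topaz, Goethite, Sulfur, Aragonite, Sillimanite, Anhydrite.
Vitreous luster is inconsistent with Goethite, Sulfur.
The minerals that satisfy all observations are Anhydrite, Aragonite, Sillimanite, Topaz.
That is 4 minerals.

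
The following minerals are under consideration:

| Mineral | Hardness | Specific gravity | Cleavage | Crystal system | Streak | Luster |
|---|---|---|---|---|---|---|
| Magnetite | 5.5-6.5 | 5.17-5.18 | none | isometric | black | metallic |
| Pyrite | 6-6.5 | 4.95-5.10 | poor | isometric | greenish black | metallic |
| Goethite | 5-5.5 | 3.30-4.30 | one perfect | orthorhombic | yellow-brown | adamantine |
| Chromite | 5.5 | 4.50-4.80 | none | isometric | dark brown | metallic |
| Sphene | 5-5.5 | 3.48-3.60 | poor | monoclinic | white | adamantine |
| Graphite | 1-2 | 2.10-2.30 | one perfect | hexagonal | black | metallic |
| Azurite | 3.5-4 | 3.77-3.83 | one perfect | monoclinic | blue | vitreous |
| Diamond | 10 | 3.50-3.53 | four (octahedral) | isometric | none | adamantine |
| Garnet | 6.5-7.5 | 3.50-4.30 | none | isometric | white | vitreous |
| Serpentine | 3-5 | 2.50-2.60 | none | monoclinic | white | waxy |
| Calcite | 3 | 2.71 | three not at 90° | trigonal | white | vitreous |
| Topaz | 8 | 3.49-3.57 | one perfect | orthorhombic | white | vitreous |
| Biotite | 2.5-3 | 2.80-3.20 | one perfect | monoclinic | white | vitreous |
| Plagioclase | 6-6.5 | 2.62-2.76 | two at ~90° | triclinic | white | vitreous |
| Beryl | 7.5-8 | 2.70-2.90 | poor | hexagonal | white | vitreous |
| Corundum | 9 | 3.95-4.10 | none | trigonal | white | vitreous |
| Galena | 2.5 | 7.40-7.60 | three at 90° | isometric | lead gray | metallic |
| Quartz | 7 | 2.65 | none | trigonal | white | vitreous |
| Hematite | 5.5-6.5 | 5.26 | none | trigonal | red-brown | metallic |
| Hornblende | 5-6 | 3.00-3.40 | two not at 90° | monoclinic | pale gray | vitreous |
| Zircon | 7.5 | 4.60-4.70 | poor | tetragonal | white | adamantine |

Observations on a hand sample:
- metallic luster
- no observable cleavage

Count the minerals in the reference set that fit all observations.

3

Metallic luster: only Magnetite, Pyrite, Chromite, Graphite, Galena, Hematite remain.
No observable cleavage rules out Pyrite, Graphite, Galena.
Consistent with every observation: Chromite, Hematite, Magnetite.
That is 3 minerals.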